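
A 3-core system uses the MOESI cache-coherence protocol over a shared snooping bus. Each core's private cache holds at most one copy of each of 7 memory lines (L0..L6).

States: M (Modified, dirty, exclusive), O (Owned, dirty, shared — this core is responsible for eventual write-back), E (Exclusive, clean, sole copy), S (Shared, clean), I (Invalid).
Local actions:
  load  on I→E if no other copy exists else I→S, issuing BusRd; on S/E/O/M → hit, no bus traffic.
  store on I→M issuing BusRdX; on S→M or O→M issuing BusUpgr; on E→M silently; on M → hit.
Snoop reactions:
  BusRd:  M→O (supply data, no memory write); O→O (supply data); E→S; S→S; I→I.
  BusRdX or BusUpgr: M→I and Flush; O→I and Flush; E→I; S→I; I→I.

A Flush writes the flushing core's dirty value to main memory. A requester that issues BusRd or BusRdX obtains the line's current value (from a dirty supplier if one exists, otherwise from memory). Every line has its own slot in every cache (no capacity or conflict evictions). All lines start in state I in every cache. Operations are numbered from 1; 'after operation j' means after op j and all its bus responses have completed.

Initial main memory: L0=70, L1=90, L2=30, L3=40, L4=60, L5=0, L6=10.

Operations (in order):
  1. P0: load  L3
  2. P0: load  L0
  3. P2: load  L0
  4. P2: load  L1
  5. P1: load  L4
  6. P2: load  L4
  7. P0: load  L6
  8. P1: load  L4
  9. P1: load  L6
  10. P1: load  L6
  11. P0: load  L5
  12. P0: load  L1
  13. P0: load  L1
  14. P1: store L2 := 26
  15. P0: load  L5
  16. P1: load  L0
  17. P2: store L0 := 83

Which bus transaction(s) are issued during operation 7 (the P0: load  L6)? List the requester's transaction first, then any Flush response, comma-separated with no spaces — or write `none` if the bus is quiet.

bus = BusRd

step 1: P0: load  L3  ⟶  EII  (L3)  txn=BusRd  M[L3]=40
step 2: P0: load  L0  ⟶  EII  (L0)  txn=BusRd  M[L0]=70
step 3: P2: load  L0  ⟶  SIS  (L0)  txn=BusRd  M[L0]=70
step 4: P2: load  L1  ⟶  IIE  (L1)  txn=BusRd  M[L1]=90
step 5: P1: load  L4  ⟶  IEI  (L4)  txn=BusRd  M[L4]=60
step 6: P2: load  L4  ⟶  ISS  (L4)  txn=BusRd  M[L4]=60
step 7: P0: load  L6  ⟶  EII  (L6)  txn=BusRd  M[L6]=10
step 8: P1: load  L4  ⟶  ISS  (L4)  txn=∅  M[L4]=60
step 9: P1: load  L6  ⟶  SSI  (L6)  txn=BusRd  M[L6]=10
step 10: P1: load  L6  ⟶  SSI  (L6)  txn=∅  M[L6]=10
step 11: P0: load  L5  ⟶  EII  (L5)  txn=BusRd  M[L5]=0
step 12: P0: load  L1  ⟶  SIS  (L1)  txn=BusRd  M[L1]=90
step 13: P0: load  L1  ⟶  SIS  (L1)  txn=∅  M[L1]=90
step 14: P1: store L2 := 26  ⟶  IMI  (L2)  txn=BusRdX  M[L2]=30
step 15: P0: load  L5  ⟶  EII  (L5)  txn=∅  M[L5]=0
step 16: P1: load  L0  ⟶  SSS  (L0)  txn=BusRd  M[L0]=70
step 17: P2: store L0 := 83  ⟶  IIM  (L0)  txn=BusUpgr  M[L0]=70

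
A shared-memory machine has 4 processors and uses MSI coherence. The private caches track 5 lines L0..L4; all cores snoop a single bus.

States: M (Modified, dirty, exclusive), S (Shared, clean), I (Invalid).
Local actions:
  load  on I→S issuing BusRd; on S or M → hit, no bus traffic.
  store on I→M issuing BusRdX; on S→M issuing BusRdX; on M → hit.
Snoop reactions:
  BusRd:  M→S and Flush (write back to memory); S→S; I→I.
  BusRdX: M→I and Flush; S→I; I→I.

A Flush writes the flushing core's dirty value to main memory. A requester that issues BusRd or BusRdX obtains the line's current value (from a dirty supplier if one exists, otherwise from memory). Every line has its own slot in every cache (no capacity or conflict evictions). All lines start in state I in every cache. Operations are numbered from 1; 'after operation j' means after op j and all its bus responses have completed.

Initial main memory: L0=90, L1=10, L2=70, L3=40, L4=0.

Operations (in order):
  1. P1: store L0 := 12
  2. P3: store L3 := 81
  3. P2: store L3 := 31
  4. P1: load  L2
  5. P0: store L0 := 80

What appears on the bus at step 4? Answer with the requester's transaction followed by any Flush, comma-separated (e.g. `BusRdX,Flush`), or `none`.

bus = BusRd

1. P1: store L0 := 12  bus=[BusRdX]  L0: P0=I P1=M P2=I P3=I  mem[L0]=90
2. P3: store L3 := 81  bus=[BusRdX]  L3: P0=I P1=I P2=I P3=M  mem[L3]=40
3. P2: store L3 := 31  bus=[BusRdX,Flush]  L3: P0=I P1=I P2=M P3=I  mem[L3]=81
4. P1: load  L2  bus=[BusRd]  L2: P0=I P1=S P2=I P3=I  mem[L2]=70
5. P0: store L0 := 80  bus=[BusRdX,Flush]  L0: P0=M P1=I P2=I P3=I  mem[L0]=12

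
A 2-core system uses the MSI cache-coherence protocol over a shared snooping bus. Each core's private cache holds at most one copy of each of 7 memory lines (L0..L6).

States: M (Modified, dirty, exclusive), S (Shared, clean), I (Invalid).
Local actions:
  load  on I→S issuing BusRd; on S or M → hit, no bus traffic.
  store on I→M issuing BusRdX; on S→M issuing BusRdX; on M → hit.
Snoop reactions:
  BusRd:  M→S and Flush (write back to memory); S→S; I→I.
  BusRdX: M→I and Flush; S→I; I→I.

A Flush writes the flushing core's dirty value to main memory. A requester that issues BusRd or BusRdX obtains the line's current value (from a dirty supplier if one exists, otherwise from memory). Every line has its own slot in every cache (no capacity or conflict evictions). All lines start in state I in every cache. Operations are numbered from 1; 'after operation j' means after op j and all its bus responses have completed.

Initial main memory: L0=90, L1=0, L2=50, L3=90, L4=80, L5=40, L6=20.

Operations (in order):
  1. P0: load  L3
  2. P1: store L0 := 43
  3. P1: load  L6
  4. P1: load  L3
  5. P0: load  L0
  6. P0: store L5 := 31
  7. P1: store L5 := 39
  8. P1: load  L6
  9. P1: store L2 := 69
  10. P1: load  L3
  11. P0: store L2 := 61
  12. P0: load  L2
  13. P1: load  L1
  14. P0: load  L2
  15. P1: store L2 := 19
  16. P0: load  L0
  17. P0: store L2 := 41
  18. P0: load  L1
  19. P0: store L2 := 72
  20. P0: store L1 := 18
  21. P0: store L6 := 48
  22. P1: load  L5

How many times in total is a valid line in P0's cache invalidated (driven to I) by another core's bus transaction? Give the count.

invalidations = 2

[1] P0: load  L3 | P0:S(90), P1:I | bus: BusRd
[2] P1: store L0 := 43 | P0:I, P1:M(43) | bus: BusRdX
[3] P1: load  L6 | P0:I, P1:S(20) | bus: BusRd
[4] P1: load  L3 | P0:S(90), P1:S(90) | bus: BusRd
[5] P0: load  L0 | P0:S(43), P1:S(43) | bus: BusRd,Flush
[6] P0: store L5 := 31 | P0:M(31), P1:I | bus: BusRdX
[7] P1: store L5 := 39 | P0:I, P1:M(39) | bus: BusRdX,Flush
[8] P1: load  L6 | P0:I, P1:S(20) | bus: none
[9] P1: store L2 := 69 | P0:I, P1:M(69) | bus: BusRdX
[10] P1: load  L3 | P0:S(90), P1:S(90) | bus: none
[11] P0: store L2 := 61 | P0:M(61), P1:I | bus: BusRdX,Flush
[12] P0: load  L2 | P0:M(61), P1:I | bus: none
[13] P1: load  L1 | P0:I, P1:S(0) | bus: BusRd
[14] P0: load  L2 | P0:M(61), P1:I | bus: none
[15] P1: store L2 := 19 | P0:I, P1:M(19) | bus: BusRdX,Flush
[16] P0: load  L0 | P0:S(43), P1:S(43) | bus: none
[17] P0: store L2 := 41 | P0:M(41), P1:I | bus: BusRdX,Flush
[18] P0: load  L1 | P0:S(0), P1:S(0) | bus: BusRd
[19] P0: store L2 := 72 | P0:M(72), P1:I | bus: none
[20] P0: store L1 := 18 | P0:M(18), P1:I | bus: BusRdX
[21] P0: store L6 := 48 | P0:M(48), P1:I | bus: BusRdX
[22] P1: load  L5 | P0:I, P1:M(39) | bus: none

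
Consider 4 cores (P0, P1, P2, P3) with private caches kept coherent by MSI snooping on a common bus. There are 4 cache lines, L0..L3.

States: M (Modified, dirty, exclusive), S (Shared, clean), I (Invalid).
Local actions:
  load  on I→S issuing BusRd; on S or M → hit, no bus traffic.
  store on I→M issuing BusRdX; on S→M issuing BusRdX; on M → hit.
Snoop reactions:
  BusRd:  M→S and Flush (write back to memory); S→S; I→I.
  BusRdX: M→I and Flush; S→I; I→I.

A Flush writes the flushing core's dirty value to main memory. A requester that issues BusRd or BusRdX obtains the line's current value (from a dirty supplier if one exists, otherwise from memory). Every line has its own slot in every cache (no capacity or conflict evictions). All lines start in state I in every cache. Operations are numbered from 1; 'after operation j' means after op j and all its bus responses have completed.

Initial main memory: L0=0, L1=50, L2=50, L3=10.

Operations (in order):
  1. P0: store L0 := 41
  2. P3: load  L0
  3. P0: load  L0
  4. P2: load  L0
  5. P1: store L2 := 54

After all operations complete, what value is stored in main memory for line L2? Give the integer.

step 1: P0: store L0 := 41  ⟶  MIII  (L0)  txn=BusRdX  M[L0]=0
step 2: P3: load  L0  ⟶  SIIS  (L0)  txn=BusRd+Flush  M[L0]=41
step 3: P0: load  L0  ⟶  SIIS  (L0)  txn=∅  M[L0]=41
step 4: P2: load  L0  ⟶  SISS  (L0)  txn=BusRd  M[L0]=41
step 5: P1: store L2 := 54  ⟶  IMII  (L2)  txn=BusRdX  M[L2]=50

memory[L2] = 50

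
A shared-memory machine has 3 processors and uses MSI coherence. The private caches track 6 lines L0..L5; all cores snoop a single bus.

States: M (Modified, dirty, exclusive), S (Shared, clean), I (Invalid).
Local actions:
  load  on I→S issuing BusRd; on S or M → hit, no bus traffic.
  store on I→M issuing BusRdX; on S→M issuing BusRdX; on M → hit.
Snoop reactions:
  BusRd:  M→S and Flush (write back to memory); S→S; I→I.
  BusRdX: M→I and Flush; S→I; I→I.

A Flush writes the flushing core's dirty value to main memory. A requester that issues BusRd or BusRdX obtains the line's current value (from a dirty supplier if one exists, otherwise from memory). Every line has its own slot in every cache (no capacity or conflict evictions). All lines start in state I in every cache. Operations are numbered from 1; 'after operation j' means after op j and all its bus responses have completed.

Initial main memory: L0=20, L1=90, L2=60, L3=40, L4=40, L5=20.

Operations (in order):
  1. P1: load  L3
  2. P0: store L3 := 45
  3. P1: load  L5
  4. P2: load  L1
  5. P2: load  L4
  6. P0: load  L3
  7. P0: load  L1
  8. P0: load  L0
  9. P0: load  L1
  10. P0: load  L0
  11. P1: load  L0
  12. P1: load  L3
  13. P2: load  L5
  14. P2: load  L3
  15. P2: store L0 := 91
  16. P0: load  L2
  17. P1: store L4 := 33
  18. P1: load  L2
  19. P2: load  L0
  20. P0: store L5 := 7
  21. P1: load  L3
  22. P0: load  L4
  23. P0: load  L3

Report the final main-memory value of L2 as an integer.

step 1: P1: load  L3  ⟶  ISI  (L3)  txn=BusRd  M[L3]=40
step 2: P0: store L3 := 45  ⟶  MII  (L3)  txn=BusRdX  M[L3]=40
step 3: P1: load  L5  ⟶  ISI  (L5)  txn=BusRd  M[L5]=20
step 4: P2: load  L1  ⟶  IIS  (L1)  txn=BusRd  M[L1]=90
step 5: P2: load  L4  ⟶  IIS  (L4)  txn=BusRd  M[L4]=40
step 6: P0: load  L3  ⟶  MII  (L3)  txn=∅  M[L3]=40
step 7: P0: load  L1  ⟶  SIS  (L1)  txn=BusRd  M[L1]=90
step 8: P0: load  L0  ⟶  SII  (L0)  txn=BusRd  M[L0]=20
step 9: P0: load  L1  ⟶  SIS  (L1)  txn=∅  M[L1]=90
step 10: P0: load  L0  ⟶  SII  (L0)  txn=∅  M[L0]=20
step 11: P1: load  L0  ⟶  SSI  (L0)  txn=BusRd  M[L0]=20
step 12: P1: load  L3  ⟶  SSI  (L3)  txn=BusRd+Flush  M[L3]=45
step 13: P2: load  L5  ⟶  ISS  (L5)  txn=BusRd  M[L5]=20
step 14: P2: load  L3  ⟶  SSS  (L3)  txn=BusRd  M[L3]=45
step 15: P2: store L0 := 91  ⟶  IIM  (L0)  txn=BusRdX  M[L0]=20
step 16: P0: load  L2  ⟶  SII  (L2)  txn=BusRd  M[L2]=60
step 17: P1: store L4 := 33  ⟶  IMI  (L4)  txn=BusRdX  M[L4]=40
step 18: P1: load  L2  ⟶  SSI  (L2)  txn=BusRd  M[L2]=60
step 19: P2: load  L0  ⟶  IIM  (L0)  txn=∅  M[L0]=20
step 20: P0: store L5 := 7  ⟶  MII  (L5)  txn=BusRdX  M[L5]=20
step 21: P1: load  L3  ⟶  SSS  (L3)  txn=∅  M[L3]=45
step 22: P0: load  L4  ⟶  SSI  (L4)  txn=BusRd+Flush  M[L4]=33
step 23: P0: load  L3  ⟶  SSS  (L3)  txn=∅  M[L3]=45

memory[L2] = 60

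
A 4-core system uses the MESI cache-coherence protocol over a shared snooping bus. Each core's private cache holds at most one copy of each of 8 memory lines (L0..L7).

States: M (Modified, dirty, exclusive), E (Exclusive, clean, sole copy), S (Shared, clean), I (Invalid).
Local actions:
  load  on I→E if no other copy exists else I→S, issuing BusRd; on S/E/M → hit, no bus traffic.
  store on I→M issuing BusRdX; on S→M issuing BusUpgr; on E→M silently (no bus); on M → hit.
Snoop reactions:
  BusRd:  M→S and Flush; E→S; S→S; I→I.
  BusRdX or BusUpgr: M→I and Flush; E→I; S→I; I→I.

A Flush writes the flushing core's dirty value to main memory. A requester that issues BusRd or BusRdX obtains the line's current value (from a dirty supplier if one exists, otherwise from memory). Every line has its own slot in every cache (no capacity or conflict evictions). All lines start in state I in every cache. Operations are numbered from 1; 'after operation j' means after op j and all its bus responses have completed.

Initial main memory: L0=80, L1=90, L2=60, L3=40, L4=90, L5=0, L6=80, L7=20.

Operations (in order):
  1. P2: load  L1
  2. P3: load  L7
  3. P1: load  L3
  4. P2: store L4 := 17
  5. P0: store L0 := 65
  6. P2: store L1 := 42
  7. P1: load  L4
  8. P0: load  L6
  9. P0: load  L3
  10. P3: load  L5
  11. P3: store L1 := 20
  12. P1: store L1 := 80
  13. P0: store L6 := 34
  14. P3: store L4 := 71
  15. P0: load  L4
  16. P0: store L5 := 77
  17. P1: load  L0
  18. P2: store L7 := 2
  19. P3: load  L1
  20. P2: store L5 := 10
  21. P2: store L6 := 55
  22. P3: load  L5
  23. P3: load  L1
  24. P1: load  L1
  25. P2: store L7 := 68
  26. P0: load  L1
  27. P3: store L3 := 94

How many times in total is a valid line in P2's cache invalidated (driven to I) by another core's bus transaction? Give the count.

invalidations = 2

step 1: P2: load  L1  ⟶  IIEI  (L1)  txn=BusRd  M[L1]=90
step 2: P3: load  L7  ⟶  IIIE  (L7)  txn=BusRd  M[L7]=20
step 3: P1: load  L3  ⟶  IEII  (L3)  txn=BusRd  M[L3]=40
step 4: P2: store L4 := 17  ⟶  IIMI  (L4)  txn=BusRdX  M[L4]=90
step 5: P0: store L0 := 65  ⟶  MIII  (L0)  txn=BusRdX  M[L0]=80
step 6: P2: store L1 := 42  ⟶  IIMI  (L1)  txn=∅  M[L1]=90
step 7: P1: load  L4  ⟶  ISSI  (L4)  txn=BusRd+Flush  M[L4]=17
step 8: P0: load  L6  ⟶  EIII  (L6)  txn=BusRd  M[L6]=80
step 9: P0: load  L3  ⟶  SSII  (L3)  txn=BusRd  M[L3]=40
step 10: P3: load  L5  ⟶  IIIE  (L5)  txn=BusRd  M[L5]=0
step 11: P3: store L1 := 20  ⟶  IIIM  (L1)  txn=BusRdX+Flush  M[L1]=42
step 12: P1: store L1 := 80  ⟶  IMII  (L1)  txn=BusRdX+Flush  M[L1]=20
step 13: P0: store L6 := 34  ⟶  MIII  (L6)  txn=∅  M[L6]=80
step 14: P3: store L4 := 71  ⟶  IIIM  (L4)  txn=BusRdX  M[L4]=17
step 15: P0: load  L4  ⟶  SIIS  (L4)  txn=BusRd+Flush  M[L4]=71
step 16: P0: store L5 := 77  ⟶  MIII  (L5)  txn=BusRdX  M[L5]=0
step 17: P1: load  L0  ⟶  SSII  (L0)  txn=BusRd+Flush  M[L0]=65
step 18: P2: store L7 := 2  ⟶  IIMI  (L7)  txn=BusRdX  M[L7]=20
step 19: P3: load  L1  ⟶  ISIS  (L1)  txn=BusRd+Flush  M[L1]=80
step 20: P2: store L5 := 10  ⟶  IIMI  (L5)  txn=BusRdX+Flush  M[L5]=77
step 21: P2: store L6 := 55  ⟶  IIMI  (L6)  txn=BusRdX+Flush  M[L6]=34
step 22: P3: load  L5  ⟶  IISS  (L5)  txn=BusRd+Flush  M[L5]=10
step 23: P3: load  L1  ⟶  ISIS  (L1)  txn=∅  M[L1]=80
step 24: P1: load  L1  ⟶  ISIS  (L1)  txn=∅  M[L1]=80
step 25: P2: store L7 := 68  ⟶  IIMI  (L7)  txn=∅  M[L7]=20
step 26: P0: load  L1  ⟶  SSIS  (L1)  txn=BusRd  M[L1]=80
step 27: P3: store L3 := 94  ⟶  IIIM  (L3)  txn=BusRdX  M[L3]=40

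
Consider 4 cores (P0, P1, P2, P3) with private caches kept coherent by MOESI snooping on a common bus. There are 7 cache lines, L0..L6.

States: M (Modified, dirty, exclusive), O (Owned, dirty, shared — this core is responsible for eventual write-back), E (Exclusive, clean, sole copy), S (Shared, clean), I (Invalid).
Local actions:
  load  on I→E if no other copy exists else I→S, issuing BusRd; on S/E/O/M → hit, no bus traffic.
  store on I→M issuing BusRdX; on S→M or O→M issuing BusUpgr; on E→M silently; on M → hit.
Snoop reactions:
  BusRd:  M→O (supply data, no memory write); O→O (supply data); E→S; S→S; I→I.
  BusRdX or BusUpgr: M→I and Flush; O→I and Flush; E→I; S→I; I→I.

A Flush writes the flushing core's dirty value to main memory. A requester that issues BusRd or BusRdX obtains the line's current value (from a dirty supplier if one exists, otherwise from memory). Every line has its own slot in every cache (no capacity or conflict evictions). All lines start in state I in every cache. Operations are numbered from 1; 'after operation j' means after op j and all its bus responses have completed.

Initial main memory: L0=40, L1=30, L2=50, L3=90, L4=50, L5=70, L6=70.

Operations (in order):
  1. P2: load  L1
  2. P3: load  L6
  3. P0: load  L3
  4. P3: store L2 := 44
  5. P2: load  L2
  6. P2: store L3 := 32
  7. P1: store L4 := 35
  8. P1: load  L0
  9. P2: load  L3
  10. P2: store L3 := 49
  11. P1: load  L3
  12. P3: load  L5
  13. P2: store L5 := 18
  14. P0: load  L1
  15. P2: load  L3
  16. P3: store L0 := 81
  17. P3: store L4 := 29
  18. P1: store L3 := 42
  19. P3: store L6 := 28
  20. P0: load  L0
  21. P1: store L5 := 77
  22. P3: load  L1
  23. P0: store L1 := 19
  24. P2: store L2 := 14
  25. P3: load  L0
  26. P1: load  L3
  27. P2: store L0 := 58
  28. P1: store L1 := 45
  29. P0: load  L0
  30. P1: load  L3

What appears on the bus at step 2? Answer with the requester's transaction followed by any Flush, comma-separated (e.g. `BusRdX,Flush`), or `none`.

bus = BusRd

  op1 P2: load  L1 → I/I/E/I on L1; bus BusRd; mem=30
  op2 P3: load  L6 → I/I/I/E on L6; bus BusRd; mem=70
  op3 P0: load  L3 → E/I/I/I on L3; bus BusRd; mem=90
  op4 P3: store L2 := 44 → I/I/I/M on L2; bus BusRdX; mem=50
  op5 P2: load  L2 → I/I/S/O on L2; bus BusRd; mem=50
  op6 P2: store L3 := 32 → I/I/M/I on L3; bus BusRdX; mem=90
  op7 P1: store L4 := 35 → I/M/I/I on L4; bus BusRdX; mem=50
  op8 P1: load  L0 → I/E/I/I on L0; bus BusRd; mem=40
  op9 P2: load  L3 → I/I/M/I on L3; bus (none); mem=90
  op10 P2: store L3 := 49 → I/I/M/I on L3; bus (none); mem=90
  op11 P1: load  L3 → I/S/O/I on L3; bus BusRd; mem=90
  op12 P3: load  L5 → I/I/I/E on L5; bus BusRd; mem=70
  op13 P2: store L5 := 18 → I/I/M/I on L5; bus BusRdX; mem=70
  op14 P0: load  L1 → S/I/S/I on L1; bus BusRd; mem=30
  op15 P2: load  L3 → I/S/O/I on L3; bus (none); mem=90
  op16 P3: store L0 := 81 → I/I/I/M on L0; bus BusRdX; mem=40
  op17 P3: store L4 := 29 → I/I/I/M on L4; bus BusRdX Flush; mem=35
  op18 P1: store L3 := 42 → I/M/I/I on L3; bus BusUpgr Flush; mem=49
  op19 P3: store L6 := 28 → I/I/I/M on L6; bus (none); mem=70
  op20 P0: load  L0 → S/I/I/O on L0; bus BusRd; mem=40
  op21 P1: store L5 := 77 → I/M/I/I on L5; bus BusRdX Flush; mem=18
  op22 P3: load  L1 → S/I/S/S on L1; bus BusRd; mem=30
  op23 P0: store L1 := 19 → M/I/I/I on L1; bus BusUpgr; mem=30
  op24 P2: store L2 := 14 → I/I/M/I on L2; bus BusUpgr Flush; mem=44
  op25 P3: load  L0 → S/I/I/O on L0; bus (none); mem=40
  op26 P1: load  L3 → I/M/I/I on L3; bus (none); mem=49
  op27 P2: store L0 := 58 → I/I/M/I on L0; bus BusRdX Flush; mem=81
  op28 P1: store L1 := 45 → I/M/I/I on L1; bus BusRdX Flush; mem=19
  op29 P0: load  L0 → S/I/O/I on L0; bus BusRd; mem=81
  op30 P1: load  L3 → I/M/I/I on L3; bus (none); mem=49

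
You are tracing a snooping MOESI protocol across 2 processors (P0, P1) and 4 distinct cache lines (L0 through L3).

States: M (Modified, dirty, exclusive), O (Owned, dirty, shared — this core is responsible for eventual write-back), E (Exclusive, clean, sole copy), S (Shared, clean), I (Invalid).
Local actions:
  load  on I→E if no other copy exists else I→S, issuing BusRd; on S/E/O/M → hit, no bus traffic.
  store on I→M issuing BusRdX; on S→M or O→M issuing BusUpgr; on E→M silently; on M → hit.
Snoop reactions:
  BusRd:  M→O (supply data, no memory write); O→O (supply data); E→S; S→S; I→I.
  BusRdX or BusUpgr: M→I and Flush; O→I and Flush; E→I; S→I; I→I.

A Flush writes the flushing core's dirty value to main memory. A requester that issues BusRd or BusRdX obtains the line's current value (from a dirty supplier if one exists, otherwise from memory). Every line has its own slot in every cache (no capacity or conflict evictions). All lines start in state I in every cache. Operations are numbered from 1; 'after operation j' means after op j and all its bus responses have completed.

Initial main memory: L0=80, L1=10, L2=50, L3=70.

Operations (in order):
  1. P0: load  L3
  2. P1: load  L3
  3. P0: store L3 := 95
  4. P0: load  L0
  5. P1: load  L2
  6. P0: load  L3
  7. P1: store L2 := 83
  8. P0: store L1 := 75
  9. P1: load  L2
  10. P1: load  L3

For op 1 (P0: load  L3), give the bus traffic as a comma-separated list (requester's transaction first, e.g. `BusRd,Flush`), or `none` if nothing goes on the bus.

bus = BusRd

[1] P0: load  L3 | P0:E(70), P1:I | bus: BusRd
[2] P1: load  L3 | P0:S(70), P1:S(70) | bus: BusRd
[3] P0: store L3 := 95 | P0:M(95), P1:I | bus: BusUpgr
[4] P0: load  L0 | P0:E(80), P1:I | bus: BusRd
[5] P1: load  L2 | P0:I, P1:E(50) | bus: BusRd
[6] P0: load  L3 | P0:M(95), P1:I | bus: none
[7] P1: store L2 := 83 | P0:I, P1:M(83) | bus: none
[8] P0: store L1 := 75 | P0:M(75), P1:I | bus: BusRdX
[9] P1: load  L2 | P0:I, P1:M(83) | bus: none
[10] P1: load  L3 | P0:O(95), P1:S(95) | bus: BusRd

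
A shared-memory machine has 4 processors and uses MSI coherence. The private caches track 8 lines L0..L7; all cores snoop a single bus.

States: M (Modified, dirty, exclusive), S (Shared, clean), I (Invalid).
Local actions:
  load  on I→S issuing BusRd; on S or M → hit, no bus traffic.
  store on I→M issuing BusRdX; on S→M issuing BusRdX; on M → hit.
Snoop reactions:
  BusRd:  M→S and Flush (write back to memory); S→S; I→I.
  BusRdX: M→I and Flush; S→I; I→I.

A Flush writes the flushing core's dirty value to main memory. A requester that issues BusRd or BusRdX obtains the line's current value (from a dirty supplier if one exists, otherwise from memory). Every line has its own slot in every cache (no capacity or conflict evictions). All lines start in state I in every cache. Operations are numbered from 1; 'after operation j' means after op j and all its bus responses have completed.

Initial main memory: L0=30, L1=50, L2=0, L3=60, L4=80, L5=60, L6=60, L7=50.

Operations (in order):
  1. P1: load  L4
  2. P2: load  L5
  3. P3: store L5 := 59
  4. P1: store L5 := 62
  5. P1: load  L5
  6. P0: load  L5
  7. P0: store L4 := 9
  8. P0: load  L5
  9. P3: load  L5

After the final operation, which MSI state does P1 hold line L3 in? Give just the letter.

  op1 P1: load  L4 → I/S/I/I on L4; bus BusRd; mem=80
  op2 P2: load  L5 → I/I/S/I on L5; bus BusRd; mem=60
  op3 P3: store L5 := 59 → I/I/I/M on L5; bus BusRdX; mem=60
  op4 P1: store L5 := 62 → I/M/I/I on L5; bus BusRdX Flush; mem=59
  op5 P1: load  L5 → I/M/I/I on L5; bus (none); mem=59
  op6 P0: load  L5 → S/S/I/I on L5; bus BusRd Flush; mem=62
  op7 P0: store L4 := 9 → M/I/I/I on L4; bus BusRdX; mem=80
  op8 P0: load  L5 → S/S/I/I on L5; bus (none); mem=62
  op9 P3: load  L5 → S/S/I/S on L5; bus BusRd; mem=62

state = I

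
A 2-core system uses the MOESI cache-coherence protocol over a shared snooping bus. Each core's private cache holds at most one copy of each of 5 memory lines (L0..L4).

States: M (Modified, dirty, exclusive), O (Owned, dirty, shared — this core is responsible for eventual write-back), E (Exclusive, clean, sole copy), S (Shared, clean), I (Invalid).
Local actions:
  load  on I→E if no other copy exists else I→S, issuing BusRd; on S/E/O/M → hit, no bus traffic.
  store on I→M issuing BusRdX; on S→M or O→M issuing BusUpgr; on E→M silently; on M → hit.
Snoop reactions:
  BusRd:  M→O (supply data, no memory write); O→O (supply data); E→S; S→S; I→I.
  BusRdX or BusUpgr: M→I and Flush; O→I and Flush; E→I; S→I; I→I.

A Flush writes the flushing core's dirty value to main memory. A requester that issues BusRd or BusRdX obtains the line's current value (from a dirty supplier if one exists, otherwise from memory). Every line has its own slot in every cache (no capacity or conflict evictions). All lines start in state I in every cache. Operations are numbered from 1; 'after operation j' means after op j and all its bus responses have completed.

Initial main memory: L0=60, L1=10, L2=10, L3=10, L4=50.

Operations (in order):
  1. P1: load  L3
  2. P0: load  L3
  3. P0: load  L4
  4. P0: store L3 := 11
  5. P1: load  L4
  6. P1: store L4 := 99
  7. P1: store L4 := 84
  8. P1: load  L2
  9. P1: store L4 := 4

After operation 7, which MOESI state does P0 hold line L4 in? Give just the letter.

1. P1: load  L3  bus=[BusRd]  L3: P0=I P1=E  mem[L3]=10
2. P0: load  L3  bus=[BusRd]  L3: P0=S P1=S  mem[L3]=10
3. P0: load  L4  bus=[BusRd]  L4: P0=E P1=I  mem[L4]=50
4. P0: store L3 := 11  bus=[BusUpgr]  L3: P0=M P1=I  mem[L3]=10
5. P1: load  L4  bus=[BusRd]  L4: P0=S P1=S  mem[L4]=50
6. P1: store L4 := 99  bus=[BusUpgr]  L4: P0=I P1=M  mem[L4]=50
7. P1: store L4 := 84  bus=[-]  L4: P0=I P1=M  mem[L4]=50
8. P1: load  L2  bus=[BusRd]  L2: P0=I P1=E  mem[L2]=10
9. P1: store L4 := 4  bus=[-]  L4: P0=I P1=M  mem[L4]=50

state = I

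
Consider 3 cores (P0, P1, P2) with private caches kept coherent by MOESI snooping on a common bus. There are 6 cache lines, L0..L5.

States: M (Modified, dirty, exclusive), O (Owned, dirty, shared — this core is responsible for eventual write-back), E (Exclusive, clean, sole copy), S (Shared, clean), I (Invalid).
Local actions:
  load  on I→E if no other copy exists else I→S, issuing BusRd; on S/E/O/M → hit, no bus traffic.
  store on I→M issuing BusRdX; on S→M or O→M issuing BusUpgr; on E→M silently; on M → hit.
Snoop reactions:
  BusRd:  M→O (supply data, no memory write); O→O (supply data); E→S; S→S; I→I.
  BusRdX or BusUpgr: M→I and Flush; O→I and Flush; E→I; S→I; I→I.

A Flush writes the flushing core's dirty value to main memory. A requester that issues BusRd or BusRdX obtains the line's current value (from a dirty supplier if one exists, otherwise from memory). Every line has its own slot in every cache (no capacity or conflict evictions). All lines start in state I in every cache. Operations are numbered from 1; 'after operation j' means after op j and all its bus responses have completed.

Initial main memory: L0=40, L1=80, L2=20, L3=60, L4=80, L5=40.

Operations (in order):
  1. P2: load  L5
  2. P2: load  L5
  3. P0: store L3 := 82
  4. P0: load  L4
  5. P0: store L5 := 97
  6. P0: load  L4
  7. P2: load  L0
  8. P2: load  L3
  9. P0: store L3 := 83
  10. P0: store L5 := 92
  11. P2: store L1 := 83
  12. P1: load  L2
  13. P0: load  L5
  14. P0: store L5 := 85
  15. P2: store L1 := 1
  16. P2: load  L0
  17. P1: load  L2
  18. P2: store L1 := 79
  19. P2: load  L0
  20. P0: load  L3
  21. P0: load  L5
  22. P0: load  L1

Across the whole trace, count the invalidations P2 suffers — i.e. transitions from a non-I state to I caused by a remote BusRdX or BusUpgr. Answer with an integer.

step 1: P2: load  L5  ⟶  IIE  (L5)  txn=BusRd  M[L5]=40
step 2: P2: load  L5  ⟶  IIE  (L5)  txn=∅  M[L5]=40
step 3: P0: store L3 := 82  ⟶  MII  (L3)  txn=BusRdX  M[L3]=60
step 4: P0: load  L4  ⟶  EII  (L4)  txn=BusRd  M[L4]=80
step 5: P0: store L5 := 97  ⟶  MII  (L5)  txn=BusRdX  M[L5]=40
step 6: P0: load  L4  ⟶  EII  (L4)  txn=∅  M[L4]=80
step 7: P2: load  L0  ⟶  IIE  (L0)  txn=BusRd  M[L0]=40
step 8: P2: load  L3  ⟶  OIS  (L3)  txn=BusRd  M[L3]=60
step 9: P0: store L3 := 83  ⟶  MII  (L3)  txn=BusUpgr  M[L3]=60
step 10: P0: store L5 := 92  ⟶  MII  (L5)  txn=∅  M[L5]=40
step 11: P2: store L1 := 83  ⟶  IIM  (L1)  txn=BusRdX  M[L1]=80
step 12: P1: load  L2  ⟶  IEI  (L2)  txn=BusRd  M[L2]=20
step 13: P0: load  L5  ⟶  MII  (L5)  txn=∅  M[L5]=40
step 14: P0: store L5 := 85  ⟶  MII  (L5)  txn=∅  M[L5]=40
step 15: P2: store L1 := 1  ⟶  IIM  (L1)  txn=∅  M[L1]=80
step 16: P2: load  L0  ⟶  IIE  (L0)  txn=∅  M[L0]=40
step 17: P1: load  L2  ⟶  IEI  (L2)  txn=∅  M[L2]=20
step 18: P2: store L1 := 79  ⟶  IIM  (L1)  txn=∅  M[L1]=80
step 19: P2: load  L0  ⟶  IIE  (L0)  txn=∅  M[L0]=40
step 20: P0: load  L3  ⟶  MII  (L3)  txn=∅  M[L3]=60
step 21: P0: load  L5  ⟶  MII  (L5)  txn=∅  M[L5]=40
step 22: P0: load  L1  ⟶  SIO  (L1)  txn=BusRd  M[L1]=80

invalidations = 2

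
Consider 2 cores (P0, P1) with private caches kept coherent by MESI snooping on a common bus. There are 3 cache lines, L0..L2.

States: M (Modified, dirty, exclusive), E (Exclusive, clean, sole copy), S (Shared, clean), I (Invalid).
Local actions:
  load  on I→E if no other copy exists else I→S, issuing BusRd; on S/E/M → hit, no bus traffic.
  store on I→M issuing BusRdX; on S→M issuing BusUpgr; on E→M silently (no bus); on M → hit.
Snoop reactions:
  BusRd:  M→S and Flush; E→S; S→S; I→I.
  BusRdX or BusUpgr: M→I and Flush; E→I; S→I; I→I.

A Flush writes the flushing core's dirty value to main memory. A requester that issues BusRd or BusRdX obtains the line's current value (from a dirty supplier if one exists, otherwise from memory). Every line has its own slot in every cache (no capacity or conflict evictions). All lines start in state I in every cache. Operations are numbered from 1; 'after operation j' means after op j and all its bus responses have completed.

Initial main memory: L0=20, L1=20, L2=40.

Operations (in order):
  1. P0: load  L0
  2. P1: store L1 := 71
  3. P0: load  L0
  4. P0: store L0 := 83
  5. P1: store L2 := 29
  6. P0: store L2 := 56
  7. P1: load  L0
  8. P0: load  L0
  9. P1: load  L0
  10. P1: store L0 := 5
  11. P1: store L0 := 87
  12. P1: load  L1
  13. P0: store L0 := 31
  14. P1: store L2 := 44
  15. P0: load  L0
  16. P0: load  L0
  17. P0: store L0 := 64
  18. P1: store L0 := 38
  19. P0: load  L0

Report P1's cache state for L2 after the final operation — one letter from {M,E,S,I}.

state = M

[1] P0: load  L0 | P0:E(20), P1:I | bus: BusRd
[2] P1: store L1 := 71 | P0:I, P1:M(71) | bus: BusRdX
[3] P0: load  L0 | P0:E(20), P1:I | bus: none
[4] P0: store L0 := 83 | P0:M(83), P1:I | bus: none
[5] P1: store L2 := 29 | P0:I, P1:M(29) | bus: BusRdX
[6] P0: store L2 := 56 | P0:M(56), P1:I | bus: BusRdX,Flush
[7] P1: load  L0 | P0:S(83), P1:S(83) | bus: BusRd,Flush
[8] P0: load  L0 | P0:S(83), P1:S(83) | bus: none
[9] P1: load  L0 | P0:S(83), P1:S(83) | bus: none
[10] P1: store L0 := 5 | P0:I, P1:M(5) | bus: BusUpgr
[11] P1: store L0 := 87 | P0:I, P1:M(87) | bus: none
[12] P1: load  L1 | P0:I, P1:M(71) | bus: none
[13] P0: store L0 := 31 | P0:M(31), P1:I | bus: BusRdX,Flush
[14] P1: store L2 := 44 | P0:I, P1:M(44) | bus: BusRdX,Flush
[15] P0: load  L0 | P0:M(31), P1:I | bus: none
[16] P0: load  L0 | P0:M(31), P1:I | bus: none
[17] P0: store L0 := 64 | P0:M(64), P1:I | bus: none
[18] P1: store L0 := 38 | P0:I, P1:M(38) | bus: BusRdX,Flush
[19] P0: load  L0 | P0:S(38), P1:S(38) | bus: BusRd,Flush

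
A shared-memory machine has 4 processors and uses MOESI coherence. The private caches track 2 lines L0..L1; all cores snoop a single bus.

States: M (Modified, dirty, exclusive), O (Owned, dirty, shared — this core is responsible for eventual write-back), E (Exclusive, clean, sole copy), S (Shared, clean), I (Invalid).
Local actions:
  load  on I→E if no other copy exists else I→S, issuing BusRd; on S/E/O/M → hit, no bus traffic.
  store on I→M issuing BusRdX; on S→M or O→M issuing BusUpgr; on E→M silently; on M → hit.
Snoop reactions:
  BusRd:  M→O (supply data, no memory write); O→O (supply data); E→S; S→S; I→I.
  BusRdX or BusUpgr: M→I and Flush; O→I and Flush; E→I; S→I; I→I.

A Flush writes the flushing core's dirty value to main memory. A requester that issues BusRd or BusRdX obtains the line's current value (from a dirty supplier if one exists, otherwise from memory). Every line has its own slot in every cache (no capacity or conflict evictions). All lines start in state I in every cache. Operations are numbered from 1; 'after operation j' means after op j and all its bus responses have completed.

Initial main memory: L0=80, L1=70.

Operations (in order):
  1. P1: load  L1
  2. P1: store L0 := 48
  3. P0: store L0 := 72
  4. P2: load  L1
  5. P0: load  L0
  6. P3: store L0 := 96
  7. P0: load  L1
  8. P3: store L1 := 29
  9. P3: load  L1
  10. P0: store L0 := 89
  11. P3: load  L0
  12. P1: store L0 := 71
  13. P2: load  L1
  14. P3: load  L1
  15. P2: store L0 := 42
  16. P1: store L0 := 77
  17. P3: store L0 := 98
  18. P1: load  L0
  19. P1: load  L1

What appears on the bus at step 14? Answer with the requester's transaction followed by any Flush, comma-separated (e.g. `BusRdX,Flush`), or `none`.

bus = none

[1] P1: load  L1 | P0:I, P1:E(70), P2:I, P3:I | bus: BusRd
[2] P1: store L0 := 48 | P0:I, P1:M(48), P2:I, P3:I | bus: BusRdX
[3] P0: store L0 := 72 | P0:M(72), P1:I, P2:I, P3:I | bus: BusRdX,Flush
[4] P2: load  L1 | P0:I, P1:S(70), P2:S(70), P3:I | bus: BusRd
[5] P0: load  L0 | P0:M(72), P1:I, P2:I, P3:I | bus: none
[6] P3: store L0 := 96 | P0:I, P1:I, P2:I, P3:M(96) | bus: BusRdX,Flush
[7] P0: load  L1 | P0:S(70), P1:S(70), P2:S(70), P3:I | bus: BusRd
[8] P3: store L1 := 29 | P0:I, P1:I, P2:I, P3:M(29) | bus: BusRdX
[9] P3: load  L1 | P0:I, P1:I, P2:I, P3:M(29) | bus: none
[10] P0: store L0 := 89 | P0:M(89), P1:I, P2:I, P3:I | bus: BusRdX,Flush
[11] P3: load  L0 | P0:O(89), P1:I, P2:I, P3:S(89) | bus: BusRd
[12] P1: store L0 := 71 | P0:I, P1:M(71), P2:I, P3:I | bus: BusRdX,Flush
[13] P2: load  L1 | P0:I, P1:I, P2:S(29), P3:O(29) | bus: BusRd
[14] P3: load  L1 | P0:I, P1:I, P2:S(29), P3:O(29) | bus: none
[15] P2: store L0 := 42 | P0:I, P1:I, P2:M(42), P3:I | bus: BusRdX,Flush
[16] P1: store L0 := 77 | P0:I, P1:M(77), P2:I, P3:I | bus: BusRdX,Flush
[17] P3: store L0 := 98 | P0:I, P1:I, P2:I, P3:M(98) | bus: BusRdX,Flush
[18] P1: load  L0 | P0:I, P1:S(98), P2:I, P3:O(98) | bus: BusRd
[19] P1: load  L1 | P0:I, P1:S(29), P2:S(29), P3:O(29) | bus: BusRd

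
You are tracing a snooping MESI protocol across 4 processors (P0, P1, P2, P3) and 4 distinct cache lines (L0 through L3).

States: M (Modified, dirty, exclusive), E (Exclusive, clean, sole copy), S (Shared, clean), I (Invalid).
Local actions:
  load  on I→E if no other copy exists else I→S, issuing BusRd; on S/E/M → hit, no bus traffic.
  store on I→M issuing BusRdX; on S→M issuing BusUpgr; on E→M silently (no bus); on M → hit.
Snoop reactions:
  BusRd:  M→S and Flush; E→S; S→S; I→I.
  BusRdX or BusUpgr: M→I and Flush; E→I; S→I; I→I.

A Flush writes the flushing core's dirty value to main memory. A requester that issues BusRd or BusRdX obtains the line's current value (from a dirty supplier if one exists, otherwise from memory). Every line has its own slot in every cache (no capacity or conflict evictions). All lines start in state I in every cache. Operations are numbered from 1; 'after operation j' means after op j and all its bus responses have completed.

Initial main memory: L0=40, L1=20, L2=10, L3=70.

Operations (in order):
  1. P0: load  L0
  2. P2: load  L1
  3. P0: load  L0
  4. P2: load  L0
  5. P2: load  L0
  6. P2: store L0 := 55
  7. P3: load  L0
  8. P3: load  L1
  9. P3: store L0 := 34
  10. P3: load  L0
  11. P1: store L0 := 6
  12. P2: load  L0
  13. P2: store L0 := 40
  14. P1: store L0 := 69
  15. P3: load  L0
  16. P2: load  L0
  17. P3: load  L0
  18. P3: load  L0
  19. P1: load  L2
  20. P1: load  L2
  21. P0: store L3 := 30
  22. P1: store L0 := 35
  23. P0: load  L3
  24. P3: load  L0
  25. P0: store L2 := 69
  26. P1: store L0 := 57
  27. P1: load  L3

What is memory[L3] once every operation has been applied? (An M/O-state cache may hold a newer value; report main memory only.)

1. P0: load  L0  bus=[BusRd]  L0: P0=E P1=I P2=I P3=I  mem[L0]=40
2. P2: load  L1  bus=[BusRd]  L1: P0=I P1=I P2=E P3=I  mem[L1]=20
3. P0: load  L0  bus=[-]  L0: P0=E P1=I P2=I P3=I  mem[L0]=40
4. P2: load  L0  bus=[BusRd]  L0: P0=S P1=I P2=S P3=I  mem[L0]=40
5. P2: load  L0  bus=[-]  L0: P0=S P1=I P2=S P3=I  mem[L0]=40
6. P2: store L0 := 55  bus=[BusUpgr]  L0: P0=I P1=I P2=M P3=I  mem[L0]=40
7. P3: load  L0  bus=[BusRd,Flush]  L0: P0=I P1=I P2=S P3=S  mem[L0]=55
8. P3: load  L1  bus=[BusRd]  L1: P0=I P1=I P2=S P3=S  mem[L1]=20
9. P3: store L0 := 34  bus=[BusUpgr]  L0: P0=I P1=I P2=I P3=M  mem[L0]=55
10. P3: load  L0  bus=[-]  L0: P0=I P1=I P2=I P3=M  mem[L0]=55
11. P1: store L0 := 6  bus=[BusRdX,Flush]  L0: P0=I P1=M P2=I P3=I  mem[L0]=34
12. P2: load  L0  bus=[BusRd,Flush]  L0: P0=I P1=S P2=S P3=I  mem[L0]=6
13. P2: store L0 := 40  bus=[BusUpgr]  L0: P0=I P1=I P2=M P3=I  mem[L0]=6
14. P1: store L0 := 69  bus=[BusRdX,Flush]  L0: P0=I P1=M P2=I P3=I  mem[L0]=40
15. P3: load  L0  bus=[BusRd,Flush]  L0: P0=I P1=S P2=I P3=S  mem[L0]=69
16. P2: load  L0  bus=[BusRd]  L0: P0=I P1=S P2=S P3=S  mem[L0]=69
17. P3: load  L0  bus=[-]  L0: P0=I P1=S P2=S P3=S  mem[L0]=69
18. P3: load  L0  bus=[-]  L0: P0=I P1=S P2=S P3=S  mem[L0]=69
19. P1: load  L2  bus=[BusRd]  L2: P0=I P1=E P2=I P3=I  mem[L2]=10
20. P1: load  L2  bus=[-]  L2: P0=I P1=E P2=I P3=I  mem[L2]=10
21. P0: store L3 := 30  bus=[BusRdX]  L3: P0=M P1=I P2=I P3=I  mem[L3]=70
22. P1: store L0 := 35  bus=[BusUpgr]  L0: P0=I P1=M P2=I P3=I  mem[L0]=69
23. P0: load  L3  bus=[-]  L3: P0=M P1=I P2=I P3=I  mem[L3]=70
24. P3: load  L0  bus=[BusRd,Flush]  L0: P0=I P1=S P2=I P3=S  mem[L0]=35
25. P0: store L2 := 69  bus=[BusRdX]  L2: P0=M P1=I P2=I P3=I  mem[L2]=10
26. P1: store L0 := 57  bus=[BusUpgr]  L0: P0=I P1=M P2=I P3=I  mem[L0]=35
27. P1: load  L3  bus=[BusRd,Flush]  L3: P0=S P1=S P2=I P3=I  mem[L3]=30

memory[L3] = 30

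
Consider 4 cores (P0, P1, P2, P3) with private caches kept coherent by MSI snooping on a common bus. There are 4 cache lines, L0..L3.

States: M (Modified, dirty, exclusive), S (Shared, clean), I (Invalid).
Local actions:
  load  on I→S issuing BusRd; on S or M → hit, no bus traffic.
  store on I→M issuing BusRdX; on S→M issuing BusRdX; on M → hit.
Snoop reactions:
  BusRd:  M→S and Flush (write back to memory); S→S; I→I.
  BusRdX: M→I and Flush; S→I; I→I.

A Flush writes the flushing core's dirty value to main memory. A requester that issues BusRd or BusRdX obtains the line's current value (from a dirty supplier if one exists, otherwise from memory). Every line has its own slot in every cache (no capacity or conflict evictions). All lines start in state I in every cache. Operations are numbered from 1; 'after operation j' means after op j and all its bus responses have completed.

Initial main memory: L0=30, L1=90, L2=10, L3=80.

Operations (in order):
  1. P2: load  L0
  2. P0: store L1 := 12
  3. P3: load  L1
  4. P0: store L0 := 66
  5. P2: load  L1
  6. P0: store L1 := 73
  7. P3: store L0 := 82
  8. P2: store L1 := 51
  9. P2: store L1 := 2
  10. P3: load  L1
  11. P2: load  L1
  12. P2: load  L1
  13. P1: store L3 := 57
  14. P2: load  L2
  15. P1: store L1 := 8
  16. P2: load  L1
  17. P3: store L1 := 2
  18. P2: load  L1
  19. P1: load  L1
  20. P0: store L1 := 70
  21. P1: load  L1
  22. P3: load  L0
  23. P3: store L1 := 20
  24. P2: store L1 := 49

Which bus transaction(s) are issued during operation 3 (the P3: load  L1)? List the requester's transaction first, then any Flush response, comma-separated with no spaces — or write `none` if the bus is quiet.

bus = BusRd,Flush

[1] P2: load  L0 | P0:I, P1:I, P2:S(30), P3:I | bus: BusRd
[2] P0: store L1 := 12 | P0:M(12), P1:I, P2:I, P3:I | bus: BusRdX
[3] P3: load  L1 | P0:S(12), P1:I, P2:I, P3:S(12) | bus: BusRd,Flush
[4] P0: store L0 := 66 | P0:M(66), P1:I, P2:I, P3:I | bus: BusRdX
[5] P2: load  L1 | P0:S(12), P1:I, P2:S(12), P3:S(12) | bus: BusRd
[6] P0: store L1 := 73 | P0:M(73), P1:I, P2:I, P3:I | bus: BusRdX
[7] P3: store L0 := 82 | P0:I, P1:I, P2:I, P3:M(82) | bus: BusRdX,Flush
[8] P2: store L1 := 51 | P0:I, P1:I, P2:M(51), P3:I | bus: BusRdX,Flush
[9] P2: store L1 := 2 | P0:I, P1:I, P2:M(2), P3:I | bus: none
[10] P3: load  L1 | P0:I, P1:I, P2:S(2), P3:S(2) | bus: BusRd,Flush
[11] P2: load  L1 | P0:I, P1:I, P2:S(2), P3:S(2) | bus: none
[12] P2: load  L1 | P0:I, P1:I, P2:S(2), P3:S(2) | bus: none
[13] P1: store L3 := 57 | P0:I, P1:M(57), P2:I, P3:I | bus: BusRdX
[14] P2: load  L2 | P0:I, P1:I, P2:S(10), P3:I | bus: BusRd
[15] P1: store L1 := 8 | P0:I, P1:M(8), P2:I, P3:I | bus: BusRdX
[16] P2: load  L1 | P0:I, P1:S(8), P2:S(8), P3:I | bus: BusRd,Flush
[17] P3: store L1 := 2 | P0:I, P1:I, P2:I, P3:M(2) | bus: BusRdX
[18] P2: load  L1 | P0:I, P1:I, P2:S(2), P3:S(2) | bus: BusRd,Flush
[19] P1: load  L1 | P0:I, P1:S(2), P2:S(2), P3:S(2) | bus: BusRd
[20] P0: store L1 := 70 | P0:M(70), P1:I, P2:I, P3:I | bus: BusRdX
[21] P1: load  L1 | P0:S(70), P1:S(70), P2:I, P3:I | bus: BusRd,Flush
[22] P3: load  L0 | P0:I, P1:I, P2:I, P3:M(82) | bus: none
[23] P3: store L1 := 20 | P0:I, P1:I, P2:I, P3:M(20) | bus: BusRdX
[24] P2: store L1 := 49 | P0:I, P1:I, P2:M(49), P3:I | bus: BusRdX,Flush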